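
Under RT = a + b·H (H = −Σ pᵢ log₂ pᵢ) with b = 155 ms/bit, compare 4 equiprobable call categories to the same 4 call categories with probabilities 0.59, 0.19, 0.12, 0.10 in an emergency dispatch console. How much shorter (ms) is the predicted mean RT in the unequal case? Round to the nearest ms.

61 ms

Equiprobable entropy H₀ = log₂ 4 = 2.0000 bits.
Skewed entropy H = −Σ pᵢ log₂ pᵢ = 1.6036 bits.
ΔRT = b·(H₀ − H) = 155 × 0.3964 = 61.44 ms.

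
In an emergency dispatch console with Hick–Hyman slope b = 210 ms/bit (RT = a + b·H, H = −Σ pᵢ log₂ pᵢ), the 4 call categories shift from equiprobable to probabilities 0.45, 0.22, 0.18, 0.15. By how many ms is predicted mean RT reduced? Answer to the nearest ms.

30 ms

Equiprobable entropy H₀ = log₂ 4 = 2.0000 bits.
Skewed entropy H = −Σ pᵢ log₂ pᵢ = 1.8548 bits.
ΔRT = b·(H₀ − H) = 210 × 0.1452 = 30.49 ms.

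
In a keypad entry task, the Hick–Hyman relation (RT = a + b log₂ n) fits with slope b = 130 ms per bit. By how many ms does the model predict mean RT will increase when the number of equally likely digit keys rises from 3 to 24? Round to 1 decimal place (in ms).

390.0 ms

ΔRT = (a + b log₂ n₂) − (a + b log₂ n₁) = b·(log₂ n₂ − log₂ n₁).
log₂(24) − log₂(3) = log₂(24/3) = log₂(8) = 3.
ΔRT = 130 × 3.0000 = 390.000 ms.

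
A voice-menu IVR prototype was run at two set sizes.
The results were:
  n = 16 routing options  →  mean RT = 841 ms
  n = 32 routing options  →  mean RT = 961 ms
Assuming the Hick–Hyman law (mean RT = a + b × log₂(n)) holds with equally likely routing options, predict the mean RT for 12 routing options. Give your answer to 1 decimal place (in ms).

791.2 ms

With log₂ n on the abscissa the relation is linear; from the two conditions:
  b = (961 − 841) / (log₂ 32 − log₂ 16) = 120 / (5 − 4) = 120.000 ms/bit
  a = 841 − 120.000 × 4 = 361.000 ms
Then RT(12) = 361.000 + 120.000 × log₂ 12 = 361.000 + 120.000 × 3.5850 ≈ 791.196 ms.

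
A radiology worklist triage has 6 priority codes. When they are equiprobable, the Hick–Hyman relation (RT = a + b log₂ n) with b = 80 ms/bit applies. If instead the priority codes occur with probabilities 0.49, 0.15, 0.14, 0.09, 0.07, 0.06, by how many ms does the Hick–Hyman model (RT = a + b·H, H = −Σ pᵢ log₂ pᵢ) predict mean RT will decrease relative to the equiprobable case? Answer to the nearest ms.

Equiprobable entropy H₀ = log₂ 6 = 2.5850 bits.
Skewed entropy H = −Σ pᵢ log₂ pᵢ = 2.1367 bits.
ΔRT = b·(H₀ − H) = 80 × 0.4483 = 35.86 ms.

36 ms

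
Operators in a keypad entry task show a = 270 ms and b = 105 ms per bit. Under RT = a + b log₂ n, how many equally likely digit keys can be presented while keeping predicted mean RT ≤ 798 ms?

Set 270 + 105·log₂ n ≤ 798 → log₂ n ≤ (798 − 270)/105 = 5.0286.
So n ≤ 2^5.0286 = 32.640; the largest integer n is 32.

32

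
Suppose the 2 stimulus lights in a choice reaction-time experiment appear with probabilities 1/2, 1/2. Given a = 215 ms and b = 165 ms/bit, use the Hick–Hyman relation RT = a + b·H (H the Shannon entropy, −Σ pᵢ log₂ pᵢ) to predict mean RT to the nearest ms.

Each term −pᵢ log₂ pᵢ: 0.5·1 + 0.5·1; summed, H = 1.000 bits.
Mean RT = a + bH = 215 + 165·1.000 = 380.00 ms.

380 ms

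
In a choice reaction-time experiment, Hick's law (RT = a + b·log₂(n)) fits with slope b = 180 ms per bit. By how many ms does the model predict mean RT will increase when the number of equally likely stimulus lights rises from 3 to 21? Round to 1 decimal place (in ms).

ΔRT = (a + b log₂ n₂) − (a + b log₂ n₁) = b·(log₂ n₂ − log₂ n₁).
log₂(21) − log₂(3) = 4.3923 − 1.5850 = 2.8074.
ΔRT = 180 × 2.8074 = 505.324 ms.

505.3 ms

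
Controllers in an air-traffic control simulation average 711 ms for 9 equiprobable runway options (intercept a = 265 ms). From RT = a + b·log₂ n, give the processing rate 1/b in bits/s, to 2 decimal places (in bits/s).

7.11 bits/s

Choice component = 711 − 265 = 446 ms over log₂(9) = 3.1699 bits.
b = 446 / 3.1699 = 140.697 ms/bit, so 1/b = 7.107 bits/s.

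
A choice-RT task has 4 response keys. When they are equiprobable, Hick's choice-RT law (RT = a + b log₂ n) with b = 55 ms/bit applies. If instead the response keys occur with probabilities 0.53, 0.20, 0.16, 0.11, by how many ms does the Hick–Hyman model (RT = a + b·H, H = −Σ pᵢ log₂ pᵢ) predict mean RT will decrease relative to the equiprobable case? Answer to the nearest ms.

15 ms

Equiprobable entropy H₀ = log₂ 4 = 2.0000 bits.
Skewed entropy H = −Σ pᵢ log₂ pᵢ = 1.7231 bits.
ΔRT = b·(H₀ − H) = 55 × 0.2769 = 15.23 ms.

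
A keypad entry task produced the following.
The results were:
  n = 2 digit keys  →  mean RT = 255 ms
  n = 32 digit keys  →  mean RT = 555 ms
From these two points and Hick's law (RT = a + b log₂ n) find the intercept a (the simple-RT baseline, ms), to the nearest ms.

180 ms

Slope: b = (555 − 255) / (log₂ 32 − log₂ 2) = 300/4.0000 = 75 ms/bit.
Intercept: a = 255 − 75·log₂(2) = 180.000 ms.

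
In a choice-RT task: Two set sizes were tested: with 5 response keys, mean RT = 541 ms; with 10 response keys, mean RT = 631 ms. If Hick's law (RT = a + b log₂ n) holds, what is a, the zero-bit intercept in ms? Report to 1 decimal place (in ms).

The slope on a log₂ axis is (631 − 541) / (3.3219 − 2.3219) = 90.000 ms/bit.
Intercept: a = 541 − 90.000·log₂(5) = 332.026 ms.

332.0 ms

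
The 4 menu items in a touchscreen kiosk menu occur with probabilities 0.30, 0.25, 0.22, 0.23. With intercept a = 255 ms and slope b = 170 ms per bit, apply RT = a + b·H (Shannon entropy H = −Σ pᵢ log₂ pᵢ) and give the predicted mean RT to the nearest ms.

Entropy contributions −pᵢ log₂ pᵢ: 0.5211, 0.5000, 0.4806, 0.4877; sum H = 1.9893 bits.
RT = a + bH = 255 + 170·1.9893 = 593.19 ms.

593 ms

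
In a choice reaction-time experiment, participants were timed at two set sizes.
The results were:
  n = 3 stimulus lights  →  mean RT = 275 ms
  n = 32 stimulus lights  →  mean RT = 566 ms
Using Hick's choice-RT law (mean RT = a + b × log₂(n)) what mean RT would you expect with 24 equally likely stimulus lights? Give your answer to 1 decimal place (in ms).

530.6 ms

Fit slope and intercept:
  b = (566 − 275) / (log₂ 32 − log₂ 3) = 291 / (5 − 1.5850) = 85.211 ms/bit
  a = 275 − 85.211 × 1.5850 = 139.943 ms
Then RT(24) = 139.943 + 85.211 × log₂ 24 = 139.943 + 85.211 × 4.5850 ≈ 530.634 ms.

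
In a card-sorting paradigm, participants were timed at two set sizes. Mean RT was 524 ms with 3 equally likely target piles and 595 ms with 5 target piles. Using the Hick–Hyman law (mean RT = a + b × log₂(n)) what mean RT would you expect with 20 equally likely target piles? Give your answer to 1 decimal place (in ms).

RT is linear in log₂ n, so two points fix the line:
  b = (595 − 524) / (log₂ 5 − log₂ 3) = 71 / (2.3219 − 1.5850) = 96.341 ms/bit
  a = 524 − 96.341 × 1.5850 = 371.303 ms
Then RT(20) = 371.303 + 96.341 × log₂ 20 = 371.303 + 96.341 × 4.3219 ≈ 787.682 ms.

787.7 ms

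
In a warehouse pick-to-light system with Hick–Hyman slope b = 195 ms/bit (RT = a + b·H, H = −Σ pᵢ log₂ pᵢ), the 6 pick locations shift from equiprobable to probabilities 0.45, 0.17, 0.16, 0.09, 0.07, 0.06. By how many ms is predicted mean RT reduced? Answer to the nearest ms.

75 ms

Equiprobable entropy H₀ = log₂ 6 = 2.5850 bits.
Skewed entropy H = −Σ pᵢ log₂ pᵢ = 2.2007 bits.
ΔRT = b·(H₀ − H) = 195 × 0.3842 = 74.92 ms.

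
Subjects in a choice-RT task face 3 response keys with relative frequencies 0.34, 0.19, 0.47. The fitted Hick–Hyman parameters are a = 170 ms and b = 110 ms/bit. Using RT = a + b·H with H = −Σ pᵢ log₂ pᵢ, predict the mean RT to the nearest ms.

335 ms

H = 0.34·log₂(1/0.34) + 0.19·log₂(1/0.19) + 0.47·log₂(1/0.47) = 1.4964 bits.
RT = 170 + 110 × 1.4964 = 334.60 ms.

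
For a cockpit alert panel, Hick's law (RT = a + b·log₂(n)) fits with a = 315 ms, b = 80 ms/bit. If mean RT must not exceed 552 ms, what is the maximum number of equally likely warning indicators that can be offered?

7

80·log₂ n ≤ 552 − 315 = 237, giving log₂ n ≤ 2.9625 and n ≤ 7.795. The largest whole number is 7.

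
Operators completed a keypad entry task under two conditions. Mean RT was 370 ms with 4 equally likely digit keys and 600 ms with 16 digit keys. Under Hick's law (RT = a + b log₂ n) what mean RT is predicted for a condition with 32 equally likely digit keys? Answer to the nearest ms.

715 ms

RT is linear in log₂ n, so two points fix the line:
  b = (600 − 370) / (log₂ 16 − log₂ 4) = 230 / (4 − 2) = 115 ms/bit
  a = 370 − 115 × 2 = 140 ms
Then RT(32) = 140 + 115 × log₂ 32 = 140 + 115 × 5 ≈ 715.000 ms.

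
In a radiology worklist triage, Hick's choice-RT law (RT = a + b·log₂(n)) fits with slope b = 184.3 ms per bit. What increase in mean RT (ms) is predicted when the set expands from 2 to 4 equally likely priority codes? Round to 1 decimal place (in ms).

184.3 ms

The intercept a cancels: ΔRT = b·(log₂ n₂ − log₂ n₁) = b·log₂(n₂/n₁).
log₂(4) − log₂(2) = log₂(4/2) = log₂(2) = 1.
ΔRT = 184.3 × 1.0000 = 184.300 ms.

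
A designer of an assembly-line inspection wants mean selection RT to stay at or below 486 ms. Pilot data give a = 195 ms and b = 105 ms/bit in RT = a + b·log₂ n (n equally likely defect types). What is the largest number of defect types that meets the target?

Set 195 + 105·log₂ n ≤ 486 → log₂ n ≤ (486 − 195)/105 = 2.7714.
So n ≤ 2^2.7714 = 6.828; the largest integer n is 6.

6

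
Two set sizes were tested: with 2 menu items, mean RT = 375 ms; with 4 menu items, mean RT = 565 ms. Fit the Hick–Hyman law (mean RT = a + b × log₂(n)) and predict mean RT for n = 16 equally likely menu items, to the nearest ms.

Solve the two-equation system in a and b:
  b = (565 − 375) / (log₂ 4 − log₂ 2) = 190 / (2 − 1) = 190 ms/bit
  a = 375 − 190 × 1 = 185 ms
Then RT(16) = 185 + 190 × log₂ 16 = 185 + 190 × 4 ≈ 945.000 ms.

945 ms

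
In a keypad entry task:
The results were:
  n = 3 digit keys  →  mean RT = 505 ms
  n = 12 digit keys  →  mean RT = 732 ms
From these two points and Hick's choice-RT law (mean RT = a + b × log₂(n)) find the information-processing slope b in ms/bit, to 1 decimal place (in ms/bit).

b = (RT₂ − RT₁)/(log₂ n₂ − log₂ n₁) = (732 − 505)/(3.5850 − 1.5850) = 113.500 ms/bit.

113.5 ms/bit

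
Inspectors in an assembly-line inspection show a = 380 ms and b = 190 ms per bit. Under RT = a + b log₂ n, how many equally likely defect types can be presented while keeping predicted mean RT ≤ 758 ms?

3

Set 380 + 190·log₂ n ≤ 758 → log₂ n ≤ (758 − 380)/190 = 1.9895.
So n ≤ 2^1.9895 = 3.971; the largest integer n is 3.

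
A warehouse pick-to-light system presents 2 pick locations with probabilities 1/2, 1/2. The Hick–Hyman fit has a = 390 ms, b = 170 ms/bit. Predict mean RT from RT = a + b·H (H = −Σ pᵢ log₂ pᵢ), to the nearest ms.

560 ms

H = −Σ pᵢ log₂ pᵢ = 0.5·1 + 0.5·1 = 1.000 bits.
RT = 390 + 170 × 1.000 = 560.00 ms.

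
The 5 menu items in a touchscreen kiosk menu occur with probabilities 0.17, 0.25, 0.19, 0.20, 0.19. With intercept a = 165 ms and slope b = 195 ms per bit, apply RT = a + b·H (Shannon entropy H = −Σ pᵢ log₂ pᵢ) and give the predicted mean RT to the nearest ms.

615 ms

Entropy contributions −pᵢ log₂ pᵢ: 0.4346, 0.5000, 0.4552, 0.4644, 0.4552; sum H = 2.3094 bits.
RT = a + bH = 165 + 195·2.3094 = 615.34 ms.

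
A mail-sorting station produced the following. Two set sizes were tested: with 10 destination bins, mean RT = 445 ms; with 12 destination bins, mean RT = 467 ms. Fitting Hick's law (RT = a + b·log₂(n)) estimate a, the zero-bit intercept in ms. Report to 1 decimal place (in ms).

b = (RT₂ − RT₁)/(log₂ n₂ − log₂ n₁) = (467 − 445)/(3.5850 − 3.3219) = 83.639 ms/bit.
Intercept: a = 445 − 83.639·log₂(10) = 167.156 ms.

167.2 ms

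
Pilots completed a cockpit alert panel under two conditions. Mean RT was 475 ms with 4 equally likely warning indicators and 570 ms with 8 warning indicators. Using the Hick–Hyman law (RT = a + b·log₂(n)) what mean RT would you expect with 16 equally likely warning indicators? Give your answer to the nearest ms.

665 ms

RT is linear in log₂ n, so two points fix the line:
  b = (570 − 475) / (log₂ 8 − log₂ 4) = 95 / (3 − 2) = 95 ms/bit
  a = 475 − 95 × 2 = 285 ms
Then RT(16) = 285 + 95 × log₂ 16 = 285 + 95 × 4 ≈ 665.000 ms.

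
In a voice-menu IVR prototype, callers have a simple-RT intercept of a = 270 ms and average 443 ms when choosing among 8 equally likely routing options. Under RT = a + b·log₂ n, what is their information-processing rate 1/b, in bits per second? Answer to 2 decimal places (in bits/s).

b = (443 − 270)/log₂ 8 = 173/3 = 57.667 ms per bit = 0.05767 s/bit; the reciprocal is 17.341 bits/s.

17.34 bits/s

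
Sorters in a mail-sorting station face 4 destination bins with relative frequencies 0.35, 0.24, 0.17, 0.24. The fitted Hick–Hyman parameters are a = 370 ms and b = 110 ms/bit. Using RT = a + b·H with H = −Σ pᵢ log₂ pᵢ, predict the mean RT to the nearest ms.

585 ms

Entropy contributions −pᵢ log₂ pᵢ: 0.5301, 0.4941, 0.4346, 0.4941; sum H = 1.9530 bits.
RT = a + bH = 370 + 110·1.9530 = 584.83 ms.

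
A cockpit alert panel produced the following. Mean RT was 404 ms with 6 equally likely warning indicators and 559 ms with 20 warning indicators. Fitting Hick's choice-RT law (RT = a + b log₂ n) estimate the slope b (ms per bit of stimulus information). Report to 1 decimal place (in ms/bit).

89.2 ms/bit

b = (RT₂ − RT₁)/(log₂ n₂ − log₂ n₁) = (559 − 404)/(4.3219 − 2.5850) = 89.236 ms/bit.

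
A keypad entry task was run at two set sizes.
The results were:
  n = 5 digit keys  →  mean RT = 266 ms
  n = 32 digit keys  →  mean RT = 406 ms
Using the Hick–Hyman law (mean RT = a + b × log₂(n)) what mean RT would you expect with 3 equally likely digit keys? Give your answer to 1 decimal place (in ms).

Fit slope and intercept:
  b = (406 − 266) / (log₂ 32 − log₂ 5) = 140 / (5 − 2.3219) = 52.276 ms/bit
  a = 266 − 52.276 × 2.3219 = 144.618 ms
Then RT(3) = 144.618 + 52.276 × log₂ 3 = 144.618 + 52.276 × 1.5850 ≈ 227.474 ms.

227.5 ms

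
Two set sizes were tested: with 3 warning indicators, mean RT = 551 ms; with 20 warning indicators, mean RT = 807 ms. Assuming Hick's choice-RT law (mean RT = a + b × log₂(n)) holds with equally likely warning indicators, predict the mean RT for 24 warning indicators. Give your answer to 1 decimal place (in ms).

831.6 ms

Solve the two-equation system in a and b:
  b = (807 − 551) / (log₂ 20 − log₂ 3) = 256 / (4.3219 − 1.5850) = 93.534 ms/bit
  a = 551 − 93.534 × 1.5850 = 402.752 ms
Then RT(24) = 402.752 + 93.534 × log₂ 24 = 402.752 + 93.534 × 4.5850 ≈ 831.603 ms.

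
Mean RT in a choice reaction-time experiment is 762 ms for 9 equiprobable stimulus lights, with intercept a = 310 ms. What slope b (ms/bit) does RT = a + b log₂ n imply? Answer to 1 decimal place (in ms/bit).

142.6 ms/bit

9 alternatives carry log₂ 9 = 3.1699 bits; the choice cost is 762 − 310 = 452 ms, so b = 452/3.1699 = 142.590 ms/bit.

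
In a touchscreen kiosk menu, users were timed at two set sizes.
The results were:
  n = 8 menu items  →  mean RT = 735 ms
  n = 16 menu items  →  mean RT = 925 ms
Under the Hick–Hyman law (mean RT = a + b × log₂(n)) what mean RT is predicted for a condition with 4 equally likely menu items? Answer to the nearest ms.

545 ms

RT is linear in log₂ n, so two points fix the line:
  b = (925 − 735) / (log₂ 16 − log₂ 8) = 190 / (4 − 3) = 190 ms/bit
  a = 735 − 190 × 3 = 165 ms
Then RT(4) = 165 + 190 × log₂ 4 = 165 + 190 × 2 ≈ 545.000 ms.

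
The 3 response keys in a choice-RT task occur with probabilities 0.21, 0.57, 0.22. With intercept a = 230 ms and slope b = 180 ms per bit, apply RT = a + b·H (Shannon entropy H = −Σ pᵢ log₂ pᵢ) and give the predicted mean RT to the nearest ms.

H = 0.21·log₂(1/0.21) + 0.57·log₂(1/0.57) + 0.22·log₂(1/0.22) = 1.4156 bits.
RT = 230 + 180 × 1.4156 = 484.82 ms.

485 ms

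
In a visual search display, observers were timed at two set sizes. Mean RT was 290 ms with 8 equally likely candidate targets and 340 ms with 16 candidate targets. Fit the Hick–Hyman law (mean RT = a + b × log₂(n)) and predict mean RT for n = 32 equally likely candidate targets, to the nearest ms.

390 ms

Solve the two-equation system in a and b:
  b = (340 − 290) / (log₂ 16 − log₂ 8) = 50 / (4 − 3) = 50 ms/bit
  a = 290 − 50 × 3 = 140 ms
Then RT(32) = 140 + 50 × log₂ 32 = 140 + 50 × 5 ≈ 390.000 ms.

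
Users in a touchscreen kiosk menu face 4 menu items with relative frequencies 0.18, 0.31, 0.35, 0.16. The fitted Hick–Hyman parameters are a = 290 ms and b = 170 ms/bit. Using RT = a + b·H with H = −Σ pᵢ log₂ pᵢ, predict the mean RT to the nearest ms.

617 ms

Entropy contributions −pᵢ log₂ pᵢ: 0.4453, 0.5238, 0.5301, 0.4230; sum H = 1.9222 bits.
RT = a + bH = 290 + 170·1.9222 = 616.78 ms.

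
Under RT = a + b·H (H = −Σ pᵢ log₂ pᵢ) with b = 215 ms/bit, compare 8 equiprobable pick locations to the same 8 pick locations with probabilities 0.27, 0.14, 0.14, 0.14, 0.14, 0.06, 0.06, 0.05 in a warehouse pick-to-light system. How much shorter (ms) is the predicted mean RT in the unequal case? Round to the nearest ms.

43 ms

The RT saving is b·ΔH. Equiprobable H₀ = log₂(8) = 3.0000 bits; with the given probabilities H = 2.8016 bits.
b·(H₀ − H) = 215 × (3.0000 − 2.8016) = 42.65 ms.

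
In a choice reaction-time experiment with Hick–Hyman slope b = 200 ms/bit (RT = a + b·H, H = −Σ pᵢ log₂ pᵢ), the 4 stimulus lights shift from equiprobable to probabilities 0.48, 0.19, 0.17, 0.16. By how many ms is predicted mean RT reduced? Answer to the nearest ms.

Equiprobable entropy H₀ = log₂ 4 = 2.0000 bits.
Skewed entropy H = −Σ pᵢ log₂ pᵢ = 1.8211 bits.
ΔRT = b·(H₀ − H) = 200 × 0.1789 = 35.78 ms.

36 ms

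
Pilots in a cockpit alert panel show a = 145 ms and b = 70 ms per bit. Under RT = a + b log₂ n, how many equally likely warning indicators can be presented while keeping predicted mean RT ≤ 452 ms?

Set 145 + 70·log₂ n ≤ 452 → log₂ n ≤ (452 − 145)/70 = 4.3857.
So n ≤ 2^4.3857 = 20.904; the largest integer n is 20.

20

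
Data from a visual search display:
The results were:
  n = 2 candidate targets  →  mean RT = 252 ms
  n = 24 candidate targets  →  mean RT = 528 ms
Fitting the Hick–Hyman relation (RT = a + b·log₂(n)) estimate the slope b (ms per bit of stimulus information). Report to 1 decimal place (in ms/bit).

77.0 ms/bit

The slope on a log₂ axis is (528 − 252) / (4.5850 − 1) = 76.988 ms/bit.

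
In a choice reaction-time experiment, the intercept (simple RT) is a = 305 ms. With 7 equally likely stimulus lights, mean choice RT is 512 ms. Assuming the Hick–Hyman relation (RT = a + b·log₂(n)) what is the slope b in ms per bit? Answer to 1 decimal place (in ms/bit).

log₂(7) = 2.8074 bits.
b = (RT − a)/log₂ n = (512 − 305) / 2.8074 = 73.735 ms/bit.

73.7 ms/bit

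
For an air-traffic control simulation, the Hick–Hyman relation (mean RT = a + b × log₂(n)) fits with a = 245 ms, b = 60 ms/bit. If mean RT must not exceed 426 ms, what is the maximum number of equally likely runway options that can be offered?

Set 245 + 60·log₂ n ≤ 426 → log₂ n ≤ (426 − 245)/60 = 3.0167.
So n ≤ 2^3.0167 = 8.093; the largest integer n is 8.

8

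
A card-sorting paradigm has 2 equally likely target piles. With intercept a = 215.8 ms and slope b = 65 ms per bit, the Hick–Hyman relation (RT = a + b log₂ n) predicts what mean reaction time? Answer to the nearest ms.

log₂(2) = 1 bits, so RT = 215.8 + 65 × 1 ≈ 280.800 ms.

281 ms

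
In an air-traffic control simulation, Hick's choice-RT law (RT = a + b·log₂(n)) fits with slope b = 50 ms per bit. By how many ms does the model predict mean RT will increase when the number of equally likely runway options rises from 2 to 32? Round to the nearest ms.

200 ms

The intercept a cancels: ΔRT = b·(log₂ n₂ − log₂ n₁) = b·log₂(n₂/n₁).
log₂(32) − log₂(2) = log₂(32/2) = log₂(16) = 4.
ΔRT = 50 × 4.0000 = 200.000 ms.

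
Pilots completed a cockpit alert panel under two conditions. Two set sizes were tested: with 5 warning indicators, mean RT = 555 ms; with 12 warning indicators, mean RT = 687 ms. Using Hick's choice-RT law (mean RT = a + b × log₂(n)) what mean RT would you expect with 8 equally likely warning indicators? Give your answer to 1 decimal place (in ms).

With log₂ n on the abscissa the relation is linear; from the two conditions:
  b = (687 − 555) / (log₂ 12 − log₂ 5) = 132 / (3.5850 − 2.3219) = 104.510 ms/bit
  a = 555 − 104.510 × 2.3219 = 312.335 ms
Then RT(8) = 312.335 + 104.510 × log₂ 8 = 312.335 + 104.510 × 3 ≈ 625.865 ms.

625.9 ms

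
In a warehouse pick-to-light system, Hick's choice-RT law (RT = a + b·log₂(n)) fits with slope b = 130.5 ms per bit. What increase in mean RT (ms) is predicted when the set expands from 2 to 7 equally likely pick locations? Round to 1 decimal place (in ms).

235.9 ms

Only the slope matters, since a is common to both: ΔRT = b·log₂(n₂/n₁).
log₂(7) − log₂(2) = 2.8074 − 1 = 1.8074.
ΔRT = 130.5 × 1.8074 = 235.860 ms.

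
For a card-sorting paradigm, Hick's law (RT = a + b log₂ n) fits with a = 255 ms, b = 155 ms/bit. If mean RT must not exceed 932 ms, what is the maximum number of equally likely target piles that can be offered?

20

155·log₂ n ≤ 932 − 255 = 677, giving log₂ n ≤ 4.3677 and n ≤ 20.645. The largest whole number is 20.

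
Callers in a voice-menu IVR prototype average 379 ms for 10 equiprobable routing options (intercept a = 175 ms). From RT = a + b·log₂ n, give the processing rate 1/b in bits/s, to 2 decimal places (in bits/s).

Choice component = 379 − 175 = 204 ms over log₂(10) = 3.3219 bits.
b = 204 / 3.3219 = 61.410 ms/bit, so 1/b = 16.284 bits/s.

16.28 bits/s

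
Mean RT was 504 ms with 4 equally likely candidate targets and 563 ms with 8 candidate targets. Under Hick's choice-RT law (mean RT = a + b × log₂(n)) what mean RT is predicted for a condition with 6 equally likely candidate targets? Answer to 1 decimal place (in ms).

With log₂ n on the abscissa the relation is linear; from the two conditions:
  b = (563 − 504) / (log₂ 8 − log₂ 4) = 59 / (3 − 2) = 59.000 ms/bit
  a = 504 − 59.000 × 2 = 386.000 ms
Then RT(6) = 386.000 + 59.000 × log₂ 6 = 386.000 + 59.000 × 2.5850 ≈ 538.513 ms.

538.5 ms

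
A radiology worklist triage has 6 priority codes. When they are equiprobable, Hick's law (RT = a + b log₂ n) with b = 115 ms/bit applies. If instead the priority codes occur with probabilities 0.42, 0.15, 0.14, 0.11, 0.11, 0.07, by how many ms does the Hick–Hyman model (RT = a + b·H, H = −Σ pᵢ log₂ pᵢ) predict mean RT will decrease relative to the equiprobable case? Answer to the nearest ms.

32 ms

Equiprobable entropy H₀ = log₂ 6 = 2.5850 bits.
Skewed entropy H = −Σ pᵢ log₂ pᵢ = 2.3024 bits.
ΔRT = b·(H₀ − H) = 115 × 0.2825 = 32.49 ms.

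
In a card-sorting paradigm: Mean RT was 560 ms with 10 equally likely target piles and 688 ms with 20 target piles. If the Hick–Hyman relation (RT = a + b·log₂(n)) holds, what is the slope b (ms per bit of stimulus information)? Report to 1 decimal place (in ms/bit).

The slope on a log₂ axis is (688 − 560) / (4.3219 − 3.3219) = 128.000 ms/bit.

128.0 ms/bit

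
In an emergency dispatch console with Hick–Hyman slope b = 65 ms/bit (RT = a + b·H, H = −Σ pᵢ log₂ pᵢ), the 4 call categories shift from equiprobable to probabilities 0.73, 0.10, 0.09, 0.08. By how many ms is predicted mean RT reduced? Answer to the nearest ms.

48 ms

Equiprobable entropy H₀ = log₂ 4 = 2.0000 bits.
Skewed entropy H = −Σ pᵢ log₂ pᵢ = 1.2678 bits.
ΔRT = b·(H₀ − H) = 65 × 0.7322 = 47.59 ms.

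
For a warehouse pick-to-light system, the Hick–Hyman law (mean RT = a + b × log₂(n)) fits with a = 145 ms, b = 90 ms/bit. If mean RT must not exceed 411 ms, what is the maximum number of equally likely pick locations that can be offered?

Information budget: (411 − 145)/90 = 2.9556 bits, so n ≤ 2^2.9556 = 7.757 → at most 7.

7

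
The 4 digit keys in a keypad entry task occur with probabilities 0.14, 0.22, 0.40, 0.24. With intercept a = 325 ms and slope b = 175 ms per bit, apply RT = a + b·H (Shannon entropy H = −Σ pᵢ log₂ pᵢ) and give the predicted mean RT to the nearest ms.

658 ms

H = 0.14·log₂(1/0.14) + 0.22·log₂(1/0.22) + 0.40·log₂(1/0.40) + 0.24·log₂(1/0.24) = 1.9006 bits.
RT = 325 + 175 × 1.9006 = 657.60 ms.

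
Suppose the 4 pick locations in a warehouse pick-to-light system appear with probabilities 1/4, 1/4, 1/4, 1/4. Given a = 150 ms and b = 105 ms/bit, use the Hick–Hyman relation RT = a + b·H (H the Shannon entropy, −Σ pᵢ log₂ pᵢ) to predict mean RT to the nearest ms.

H = −Σ pᵢ log₂ pᵢ = 0.25·2 + 0.25·2 + 0.25·2 + 0.25·2 = 2.000 bits.
RT = 150 + 105 × 2.000 = 360.00 ms.

360 ms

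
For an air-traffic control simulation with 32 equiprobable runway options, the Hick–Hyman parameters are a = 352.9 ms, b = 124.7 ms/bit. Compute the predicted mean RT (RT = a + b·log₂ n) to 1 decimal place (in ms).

log₂(32) = 5 bits, so RT = 352.9 + 124.7 × 5 ≈ 976.400 ms.

976.4 ms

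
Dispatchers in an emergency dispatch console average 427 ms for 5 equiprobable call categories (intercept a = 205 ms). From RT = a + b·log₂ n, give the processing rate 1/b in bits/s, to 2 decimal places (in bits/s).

10.46 bits/s

b = (427 − 205)/log₂ 5 = 222/2.3219 = 95.610 ms per bit = 0.09561 s/bit; the reciprocal is 10.459 bits/s.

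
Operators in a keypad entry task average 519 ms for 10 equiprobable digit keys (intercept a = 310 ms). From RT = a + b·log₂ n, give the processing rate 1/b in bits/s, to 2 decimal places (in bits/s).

b = (519 − 310)/log₂ 10 = 209/3.3219 = 62.915 ms per bit = 0.06292 s/bit; the reciprocal is 15.894 bits/s.

15.89 bits/s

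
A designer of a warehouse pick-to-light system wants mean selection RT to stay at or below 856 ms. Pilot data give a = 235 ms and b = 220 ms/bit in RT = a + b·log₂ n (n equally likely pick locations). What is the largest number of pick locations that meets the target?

7

Set 235 + 220·log₂ n ≤ 856 → log₂ n ≤ (856 − 235)/220 = 2.8227.
So n ≤ 2^2.8227 = 7.075; the largest integer n is 7.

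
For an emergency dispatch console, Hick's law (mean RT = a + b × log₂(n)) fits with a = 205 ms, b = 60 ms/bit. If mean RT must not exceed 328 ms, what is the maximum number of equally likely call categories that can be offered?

4

60·log₂ n ≤ 328 − 205 = 123, giving log₂ n ≤ 2.0500 and n ≤ 4.141. The largest whole number is 4.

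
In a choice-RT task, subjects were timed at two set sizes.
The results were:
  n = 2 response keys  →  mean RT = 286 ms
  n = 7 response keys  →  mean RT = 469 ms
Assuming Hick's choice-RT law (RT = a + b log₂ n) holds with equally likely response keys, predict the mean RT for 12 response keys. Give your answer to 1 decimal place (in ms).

547.7 ms

RT is linear in log₂ n, so two points fix the line:
  b = (469 − 286) / (log₂ 7 − log₂ 2) = 183 / (2.8074 − 1) = 101.253 ms/bit
  a = 286 − 101.253 × 1 = 184.747 ms
Then RT(12) = 184.747 + 101.253 × log₂ 12 = 184.747 + 101.253 × 3.5850 ≈ 547.735 ms.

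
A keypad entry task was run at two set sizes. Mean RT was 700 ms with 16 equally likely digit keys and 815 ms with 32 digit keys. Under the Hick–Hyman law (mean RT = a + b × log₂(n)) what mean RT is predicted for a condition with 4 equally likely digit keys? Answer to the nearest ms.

470 ms

Solve the two-equation system in a and b:
  b = (815 − 700) / (log₂ 32 − log₂ 16) = 115 / (5 − 4) = 115 ms/bit
  a = 700 − 115 × 4 = 240 ms
Then RT(4) = 240 + 115 × log₂ 4 = 240 + 115 × 2 ≈ 470.000 ms.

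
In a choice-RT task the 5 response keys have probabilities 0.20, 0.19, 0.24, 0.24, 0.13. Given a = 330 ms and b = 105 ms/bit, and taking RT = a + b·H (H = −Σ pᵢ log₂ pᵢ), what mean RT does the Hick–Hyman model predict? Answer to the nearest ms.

571 ms

Entropy contributions −pᵢ log₂ pᵢ: 0.4644, 0.4552, 0.4941, 0.4941, 0.3826; sum H = 2.2905 bits.
RT = a + bH = 330 + 105·2.2905 = 570.51 ms.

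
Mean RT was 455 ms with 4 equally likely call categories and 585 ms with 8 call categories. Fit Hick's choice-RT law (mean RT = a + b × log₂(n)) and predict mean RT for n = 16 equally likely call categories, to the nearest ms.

715 ms

Fit slope and intercept:
  b = (585 − 455) / (log₂ 8 − log₂ 4) = 130 / (3 − 2) = 130 ms/bit
  a = 455 − 130 × 2 = 195 ms
Then RT(16) = 195 + 130 × log₂ 16 = 195 + 130 × 4 ≈ 715.000 ms.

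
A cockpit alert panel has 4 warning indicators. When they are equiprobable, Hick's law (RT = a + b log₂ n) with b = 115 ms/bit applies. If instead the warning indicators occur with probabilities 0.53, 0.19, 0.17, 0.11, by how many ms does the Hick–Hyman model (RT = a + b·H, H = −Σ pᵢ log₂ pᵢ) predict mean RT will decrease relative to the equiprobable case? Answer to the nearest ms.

The RT saving is b·ΔH. Equiprobable H₀ = log₂(4) = 2.0000 bits; with the given probabilities H = 1.7255 bits.
b·(H₀ − H) = 115 × (2.0000 − 1.7255) = 31.56 ms.

32 ms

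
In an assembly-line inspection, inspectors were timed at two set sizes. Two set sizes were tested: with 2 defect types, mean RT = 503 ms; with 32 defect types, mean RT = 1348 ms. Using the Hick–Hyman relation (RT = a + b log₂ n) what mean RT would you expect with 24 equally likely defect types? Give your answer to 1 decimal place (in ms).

Solve the two-equation system in a and b:
  b = (1348 − 503) / (log₂ 32 − log₂ 2) = 845 / (5 − 1) = 211.250 ms/bit
  a = 503 − 211.250 × 1 = 291.750 ms
Then RT(24) = 291.750 + 211.250 × log₂ 24 = 291.750 + 211.250 × 4.5850 ≈ 1260.323 ms.

1260.3 ms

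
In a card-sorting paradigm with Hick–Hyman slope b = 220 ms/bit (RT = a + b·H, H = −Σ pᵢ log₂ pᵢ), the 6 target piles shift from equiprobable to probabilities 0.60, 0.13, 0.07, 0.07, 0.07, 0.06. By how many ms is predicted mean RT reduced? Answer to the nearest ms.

156 ms

The RT saving is b·ΔH. Equiprobable H₀ = log₂(6) = 2.5850 bits; with the given probabilities H = 1.8740 bits.
b·(H₀ − H) = 220 × (2.5850 − 1.8740) = 156.41 ms.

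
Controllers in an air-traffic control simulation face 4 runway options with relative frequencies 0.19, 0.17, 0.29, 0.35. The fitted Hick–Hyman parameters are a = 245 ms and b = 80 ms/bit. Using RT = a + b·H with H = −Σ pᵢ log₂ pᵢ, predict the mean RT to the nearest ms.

400 ms

Entropy contributions −pᵢ log₂ pᵢ: 0.4552, 0.4346, 0.5179, 0.5301; sum H = 1.9378 bits.
RT = a + bH = 245 + 80·1.9378 = 400.03 ms.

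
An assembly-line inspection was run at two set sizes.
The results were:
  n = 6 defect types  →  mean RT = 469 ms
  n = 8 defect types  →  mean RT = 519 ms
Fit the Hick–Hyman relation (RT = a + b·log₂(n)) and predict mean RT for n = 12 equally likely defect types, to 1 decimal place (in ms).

589.5 ms

Solve the two-equation system in a and b:
  b = (519 − 469) / (log₂ 8 − log₂ 6) = 50 / (3 − 2.5850) = 120.471 ms/bit
  a = 469 − 120.471 × 2.5850 = 157.587 ms
Then RT(12) = 157.587 + 120.471 × log₂ 12 = 157.587 + 120.471 × 3.5850 ≈ 589.471 ms.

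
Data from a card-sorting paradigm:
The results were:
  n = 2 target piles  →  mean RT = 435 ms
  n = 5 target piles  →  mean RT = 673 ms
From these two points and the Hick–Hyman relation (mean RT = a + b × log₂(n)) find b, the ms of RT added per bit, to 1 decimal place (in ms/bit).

The slope on a log₂ axis is (673 − 435) / (2.3219 − 1) = 180.040 ms/bit.

180.0 ms/bit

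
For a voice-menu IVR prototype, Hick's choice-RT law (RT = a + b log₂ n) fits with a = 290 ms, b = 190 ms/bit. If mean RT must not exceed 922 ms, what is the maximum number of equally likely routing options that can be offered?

Set 290 + 190·log₂ n ≤ 922 → log₂ n ≤ (922 − 290)/190 = 3.3263.
So n ≤ 2^3.3263 = 10.030; the largest integer n is 10.

10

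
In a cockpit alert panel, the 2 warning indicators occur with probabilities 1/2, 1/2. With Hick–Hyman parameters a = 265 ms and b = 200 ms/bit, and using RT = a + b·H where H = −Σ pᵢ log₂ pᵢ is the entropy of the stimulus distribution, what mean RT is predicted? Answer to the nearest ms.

465 ms

Each term −pᵢ log₂ pᵢ: 0.5·1 + 0.5·1; summed, H = 1.000 bits.
Mean RT = a + bH = 265 + 200·1.000 = 465.00 ms.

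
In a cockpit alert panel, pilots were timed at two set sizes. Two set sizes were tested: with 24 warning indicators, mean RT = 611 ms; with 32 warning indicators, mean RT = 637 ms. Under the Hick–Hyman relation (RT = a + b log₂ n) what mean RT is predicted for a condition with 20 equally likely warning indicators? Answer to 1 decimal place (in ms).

594.5 ms

With log₂ n on the abscissa the relation is linear; from the two conditions:
  b = (637 − 611) / (log₂ 32 − log₂ 24) = 26 / (5 − 4.5850) = 62.645 ms/bit
  a = 611 − 62.645 × 4.5850 = 323.775 ms
Then RT(20) = 323.775 + 62.645 × log₂ 20 = 323.775 + 62.645 × 4.3219 ≈ 594.522 ms.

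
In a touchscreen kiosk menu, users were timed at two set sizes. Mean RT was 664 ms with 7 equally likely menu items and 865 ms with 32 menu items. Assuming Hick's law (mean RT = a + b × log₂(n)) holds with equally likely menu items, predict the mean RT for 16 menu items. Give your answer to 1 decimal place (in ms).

773.3 ms

With log₂ n on the abscissa the relation is linear; from the two conditions:
  b = (865 − 664) / (log₂ 32 − log₂ 7) = 201 / (5 − 2.8074) = 91.670 ms/bit
  a = 664 − 91.670 × 2.8074 = 406.649 ms
Then RT(16) = 406.649 + 91.670 × log₂ 16 = 406.649 + 91.670 × 4 ≈ 773.330 ms.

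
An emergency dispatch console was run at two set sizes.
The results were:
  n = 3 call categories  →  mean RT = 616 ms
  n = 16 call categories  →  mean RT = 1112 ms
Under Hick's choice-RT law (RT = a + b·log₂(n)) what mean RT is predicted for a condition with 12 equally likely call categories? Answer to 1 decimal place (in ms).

1026.8 ms

With log₂ n on the abscissa the relation is linear; from the two conditions:
  b = (1112 − 616) / (log₂ 16 − log₂ 3) = 496 / (4 − 1.5850) = 205.380 ms/bit
  a = 616 − 205.380 × 1.5850 = 290.481 ms
Then RT(12) = 290.481 + 205.380 × log₂ 12 = 290.481 + 205.380 × 3.5850 ≈ 1026.760 ms.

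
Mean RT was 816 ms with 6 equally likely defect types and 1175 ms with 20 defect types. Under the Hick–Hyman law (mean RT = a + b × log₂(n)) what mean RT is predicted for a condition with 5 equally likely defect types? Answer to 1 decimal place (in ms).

761.6 ms

With log₂ n on the abscissa the relation is linear; from the two conditions:
  b = (1175 − 816) / (log₂ 20 − log₂ 6) = 359 / (4.3219 − 2.5850) = 206.682 ms/bit
  a = 816 − 206.682 × 2.5850 = 281.734 ms
Then RT(5) = 281.734 + 206.682 × log₂ 5 = 281.734 + 206.682 × 2.3219 ≈ 761.635 ms.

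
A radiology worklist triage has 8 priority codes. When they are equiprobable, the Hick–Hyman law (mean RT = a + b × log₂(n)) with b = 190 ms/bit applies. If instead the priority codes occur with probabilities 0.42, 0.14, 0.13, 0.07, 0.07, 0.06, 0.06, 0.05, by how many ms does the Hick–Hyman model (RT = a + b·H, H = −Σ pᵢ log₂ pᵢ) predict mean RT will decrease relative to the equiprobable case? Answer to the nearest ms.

86 ms

Equiprobable entropy H₀ = log₂ 8 = 3.0000 bits.
Skewed entropy H = −Σ pᵢ log₂ pᵢ = 2.5457 bits.
ΔRT = b·(H₀ − H) = 190 × 0.4543 = 86.32 ms.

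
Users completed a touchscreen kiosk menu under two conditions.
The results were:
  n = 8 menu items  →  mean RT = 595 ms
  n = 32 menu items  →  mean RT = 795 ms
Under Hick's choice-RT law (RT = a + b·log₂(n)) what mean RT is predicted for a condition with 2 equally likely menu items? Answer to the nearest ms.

Fit slope and intercept:
  b = (795 − 595) / (log₂ 32 − log₂ 8) = 200 / (5 − 3) = 100 ms/bit
  a = 595 − 100 × 3 = 295 ms
Then RT(2) = 295 + 100 × log₂ 2 = 295 + 100 × 1 ≈ 395.000 ms.

395 ms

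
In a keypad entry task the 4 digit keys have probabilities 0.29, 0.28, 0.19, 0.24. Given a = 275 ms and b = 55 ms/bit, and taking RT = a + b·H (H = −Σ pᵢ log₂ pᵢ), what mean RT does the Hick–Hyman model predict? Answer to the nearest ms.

Entropy contributions −pᵢ log₂ pᵢ: 0.5179, 0.5142, 0.4552, 0.4941; sum H = 1.9815 bits.
RT = a + bH = 275 + 55·1.9815 = 383.98 ms.

384 ms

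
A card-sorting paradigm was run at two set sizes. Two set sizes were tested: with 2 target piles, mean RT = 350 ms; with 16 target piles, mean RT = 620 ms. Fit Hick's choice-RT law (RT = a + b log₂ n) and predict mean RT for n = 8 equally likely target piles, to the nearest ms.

530 ms

RT is linear in log₂ n, so two points fix the line:
  b = (620 − 350) / (log₂ 16 − log₂ 2) = 270 / (4 − 1) = 90 ms/bit
  a = 350 − 90 × 1 = 260 ms
Then RT(8) = 260 + 90 × log₂ 8 = 260 + 90 × 3 ≈ 530.000 ms.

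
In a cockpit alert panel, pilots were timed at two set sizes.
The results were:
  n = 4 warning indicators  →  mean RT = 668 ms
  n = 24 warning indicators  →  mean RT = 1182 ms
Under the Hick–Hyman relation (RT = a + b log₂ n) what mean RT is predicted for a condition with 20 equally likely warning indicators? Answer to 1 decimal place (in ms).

With log₂ n on the abscissa the relation is linear; from the two conditions:
  b = (1182 − 668) / (log₂ 24 − log₂ 4) = 514 / (4.5850 − 2) = 198.842 ms/bit
  a = 668 − 198.842 × 2 = 270.315 ms
Then RT(20) = 270.315 + 198.842 × log₂ 20 = 270.315 + 198.842 × 4.3219 ≈ 1129.698 ms.

1129.7 ms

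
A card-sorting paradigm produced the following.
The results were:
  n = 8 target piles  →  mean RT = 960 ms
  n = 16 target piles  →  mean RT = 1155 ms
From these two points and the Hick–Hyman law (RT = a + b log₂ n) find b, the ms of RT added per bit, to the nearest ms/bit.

The slope on a log₂ axis is (1155 − 960) / (4 − 3) = 195 ms/bit.

195 ms/bit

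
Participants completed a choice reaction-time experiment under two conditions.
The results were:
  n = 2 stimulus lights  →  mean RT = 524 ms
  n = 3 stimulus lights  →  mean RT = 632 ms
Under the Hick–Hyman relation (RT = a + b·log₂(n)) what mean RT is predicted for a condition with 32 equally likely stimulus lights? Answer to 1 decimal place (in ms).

1262.5 ms

RT is linear in log₂ n, so two points fix the line:
  b = (632 − 524) / (log₂ 3 − log₂ 2) = 108 / (1.5850 − 1) = 184.627 ms/bit
  a = 524 − 184.627 × 1 = 339.373 ms
Then RT(32) = 339.373 + 184.627 × log₂ 32 = 339.373 + 184.627 × 5 ≈ 1262.509 ms.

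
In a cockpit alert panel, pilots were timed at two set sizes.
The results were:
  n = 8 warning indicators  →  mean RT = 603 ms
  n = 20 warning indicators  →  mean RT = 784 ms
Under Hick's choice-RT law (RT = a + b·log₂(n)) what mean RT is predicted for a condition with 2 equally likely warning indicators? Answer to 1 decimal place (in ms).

With log₂ n on the abscissa the relation is linear; from the two conditions:
  b = (784 − 603) / (log₂ 20 − log₂ 8) = 181 / (4.3219 − 3) = 136.921 ms/bit
  a = 603 − 136.921 × 3 = 192.236 ms
Then RT(2) = 192.236 + 136.921 × log₂ 2 = 192.236 + 136.921 × 1 ≈ 329.158 ms.

329.2 ms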